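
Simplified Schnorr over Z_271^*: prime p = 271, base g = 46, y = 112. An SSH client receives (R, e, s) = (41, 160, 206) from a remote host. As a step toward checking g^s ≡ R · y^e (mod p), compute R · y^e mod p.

Squares mod 271: 112^1≡112, 112^2≡78, 112^4≡122, 112^8≡250, 112^16≡170, 112^32≡174, 112^64≡195, 112^128≡85
160 = 128 + 32, so 112^160 ≡ 85·174 ≡ 156 (mod 271)
R · y^e ≡ 41·156 = 6396 ≡ 163 (mod 271)

163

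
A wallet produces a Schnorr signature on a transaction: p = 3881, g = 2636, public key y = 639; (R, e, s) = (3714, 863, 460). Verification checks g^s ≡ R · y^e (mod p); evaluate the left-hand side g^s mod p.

379

2636^2 = 6948496 ≡ 1506
2636^4 ≡ 1506^2 = 2268036 ≡ 1532
2636^8 ≡ 1532^2 = 2347024 ≡ 2900
2636^16 ≡ 2900^2 = 8410000 ≡ 3754
2636^32 ≡ 3754^2 = 14092516 ≡ 605
2636^64 ≡ 605^2 = 366025 ≡ 1211
2636^128 ≡ 1211^2 = 1466521 ≡ 3384
2636^256 ≡ 3384^2 = 11451456 ≡ 2506
460 = 256 + 128 + 64 + 8 + 4, so 2636^460 ≡ 2506·3384·1211·2900·1532 ≡ 379 (mod 3881)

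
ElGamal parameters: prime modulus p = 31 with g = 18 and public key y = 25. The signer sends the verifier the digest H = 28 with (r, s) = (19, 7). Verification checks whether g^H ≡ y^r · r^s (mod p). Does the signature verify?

verifies

Left side g^H mod p:
18^2 = 324 ≡ 14
18^4 ≡ 14^2 = 196 ≡ 10
18^8 ≡ 10^2 = 100 ≡ 7
18^16 ≡ 7^2 = 49 ≡ 18
28 = 16 + 8 + 4, so 18^28 ≡ 18·7·10 ≡ 20 (mod 31)
Right side y^r · r^s mod p:
25^2 = 625 ≡ 5
25^4 ≡ 5^2 = 25
25^8 ≡ 25^2 = 625 ≡ 5
25^16 ≡ 5^2 = 25
19 = 16 + 2 + 1, so 25^19 ≡ 25·5·25 ≡ 25 (mod 31)
19^2 = 361 ≡ 20
19^4 ≡ 20^2 = 400 ≡ 28
7 = 4 + 2 + 1, so 19^7 ≡ 28·20·19 ≡ 7 (mod 31)
25·7 = 175 ≡ 20 (mod 31)
20 ≡ 20 (mod 31), so the signature is genuine.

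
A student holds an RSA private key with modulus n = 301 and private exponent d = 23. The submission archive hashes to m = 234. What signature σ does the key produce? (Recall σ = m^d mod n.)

m^2 ≡ 234^2 = 54756 ≡ 275
m^4 ≡ 275^2 = 75625 ≡ 74
m^8 ≡ 74^2 = 5476 ≡ 58
m^16 ≡ 58^2 = 3364 ≡ 53
23 = 16 + 4 + 2 + 1, so m^23 ≡ 53·74·275·234 ≡ 26 (mod 301)

26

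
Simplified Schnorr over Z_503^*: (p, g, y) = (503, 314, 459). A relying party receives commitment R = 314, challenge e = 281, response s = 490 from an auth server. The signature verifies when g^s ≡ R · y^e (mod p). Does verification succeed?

passes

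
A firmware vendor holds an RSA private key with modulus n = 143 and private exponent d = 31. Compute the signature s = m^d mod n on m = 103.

Squares mod 143: m^1≡103, m^2≡27, m^4≡14, m^8≡53, m^16≡92
31 = 16 + 8 + 4 + 2 + 1, so m^31 ≡ 92·53·14·27·103 ≡ 103 (mod 143)

103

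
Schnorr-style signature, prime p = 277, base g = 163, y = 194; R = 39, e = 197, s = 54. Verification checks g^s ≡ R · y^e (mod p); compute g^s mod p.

74

Squares mod 277: 163^1≡163, 163^2≡254, 163^4≡252, 163^8≡71, 163^16≡55, 163^32≡255
54 = 32 + 16 + 4 + 2, so 163^54 ≡ 255·55·252·254 ≡ 74 (mod 277)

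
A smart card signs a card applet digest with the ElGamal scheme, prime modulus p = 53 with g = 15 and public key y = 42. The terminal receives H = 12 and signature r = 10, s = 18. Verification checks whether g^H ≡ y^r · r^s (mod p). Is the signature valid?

Left side g^H mod p:
15^12 mod 53 = 46
Right side y^r · r^s mod p:
42^10 mod 53 = 44
10^18 mod 53 = 42
44·42 = 1848 ≡ 46 (mod 53)
46 ≡ 46 (mod 53), so the signature is genuine.

valid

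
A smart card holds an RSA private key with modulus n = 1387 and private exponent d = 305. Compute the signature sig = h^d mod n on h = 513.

475

h^2 ≡ 513^2 = 263169 ≡ 1026
h^4 ≡ 1026^2 = 1052676 ≡ 1330
h^8 ≡ 1330^2 = 1768900 ≡ 475
h^16 ≡ 475^2 = 225625 ≡ 931
h^32 ≡ 931^2 = 866761 ≡ 1273
h^64 ≡ 1273^2 = 1620529 ≡ 513
h^128 ≡ 513^2 = 263169 ≡ 1026
h^256 ≡ 1026^2 = 1052676 ≡ 1330
305 = 256 + 32 + 16 + 1, so h^305 ≡ 1330·1273·931·513 ≡ 475 (mod 1387)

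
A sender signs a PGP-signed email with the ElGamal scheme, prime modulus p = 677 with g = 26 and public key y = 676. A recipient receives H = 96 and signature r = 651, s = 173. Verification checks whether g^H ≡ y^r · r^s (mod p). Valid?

Left side g^H mod p:
Squares mod 677: 26^1≡26, 26^2≡676, 26^4≡1, 26^8≡1, 26^16≡1, 26^32≡1, 26^64≡1
96 = 64 + 32, so 26^96 ≡ 1·1 ≡ 1 (mod 677)
Right side y^r · r^s mod p:
Squares mod 677: 676^1≡676, 676^2≡1, 676^4≡1, 676^8≡1, 676^16≡1, 676^32≡1, 676^64≡1, 676^128≡1, 676^256≡1, 676^512≡1
651 = 512 + 128 + 8 + 2 + 1, so 676^651 ≡ 1·1·1·1·676 ≡ 676 (mod 677)
Squares mod 677: 651^1≡651, 651^2≡676, 651^4≡1, 651^8≡1, 651^16≡1, 651^32≡1, 651^64≡1, 651^128≡1
173 = 128 + 32 + 8 + 4 + 1, so 651^173 ≡ 1·1·1·1·651 ≡ 651 (mod 677)
676·651 = 440076 ≡ 26 (mod 677)
1 ≠ 26, so verification fails.

no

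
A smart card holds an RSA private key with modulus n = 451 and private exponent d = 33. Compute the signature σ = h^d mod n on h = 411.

h^2 ≡ 411^2 = 168921 ≡ 247
h^4 ≡ 247^2 = 61009 ≡ 124
h^8 ≡ 124^2 = 15376 ≡ 42
h^16 ≡ 42^2 = 1764 ≡ 411
h^32 ≡ 411^2 = 168921 ≡ 247
33 = 32 + 1, so h^33 ≡ 247·411 ≡ 42 (mod 451)

42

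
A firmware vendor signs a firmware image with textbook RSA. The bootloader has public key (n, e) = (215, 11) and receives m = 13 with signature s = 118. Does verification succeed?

fails

s^11 mod 215 = 22
22 ≠ 13, so verification fails.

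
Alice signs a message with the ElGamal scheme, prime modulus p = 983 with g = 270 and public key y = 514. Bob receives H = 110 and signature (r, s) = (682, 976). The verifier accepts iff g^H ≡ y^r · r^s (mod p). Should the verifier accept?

Left side g^H mod p:
270^2 = 72900 ≡ 158
270^4 ≡ 158^2 = 24964 ≡ 389
270^8 ≡ 389^2 = 151321 ≡ 922
270^16 ≡ 922^2 = 850084 ≡ 772
270^32 ≡ 772^2 = 595984 ≡ 286
270^64 ≡ 286^2 = 81796 ≡ 207
110 = 64 + 32 + 8 + 4 + 2, so 270^110 ≡ 207·286·922·389·158 ≡ 475 (mod 983)
Right side y^r · r^s mod p:
514^2 = 264196 ≡ 752
514^4 ≡ 752^2 = 565504 ≡ 279
514^8 ≡ 279^2 = 77841 ≡ 184
514^16 ≡ 184^2 = 33856 ≡ 434
514^32 ≡ 434^2 = 188356 ≡ 603
514^64 ≡ 603^2 = 363609 ≡ 882
514^128 ≡ 882^2 = 777924 ≡ 371
514^256 ≡ 371^2 = 137641 ≡ 21
514^512 ≡ 21^2 = 441
682 = 512 + 128 + 32 + 8 + 2, so 514^682 ≡ 441·371·603·184·752 ≡ 595 (mod 983)
682^2 = 465124 ≡ 165
682^4 ≡ 165^2 = 27225 ≡ 684
682^8 ≡ 684^2 = 467856 ≡ 931
682^16 ≡ 931^2 = 866761 ≡ 738
682^32 ≡ 738^2 = 544644 ≡ 62
682^64 ≡ 62^2 = 3844 ≡ 895
682^128 ≡ 895^2 = 801025 ≡ 863
682^256 ≡ 863^2 = 744769 ≡ 638
682^512 ≡ 638^2 = 407044 ≡ 82
976 = 512 + 256 + 128 + 64 + 16, so 682^976 ≡ 82·638·863·895·738 ≡ 356 (mod 983)
595·356 = 211820 ≡ 475 (mod 983)
475 ≡ 475 (mod 983), so the signature is genuine.

accept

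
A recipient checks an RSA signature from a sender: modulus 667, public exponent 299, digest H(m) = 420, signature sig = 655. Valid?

sig^2 ≡ 655^2 = 429025 ≡ 144
sig^4 ≡ 144^2 = 20736 ≡ 59
sig^8 ≡ 59^2 = 3481 ≡ 146
sig^16 ≡ 146^2 = 21316 ≡ 639
sig^32 ≡ 639^2 = 408321 ≡ 117
sig^64 ≡ 117^2 = 13689 ≡ 349
sig^128 ≡ 349^2 = 121801 ≡ 407
sig^256 ≡ 407^2 = 165649 ≡ 233
299 = 256 + 32 + 8 + 2 + 1, so sig^299 ≡ 233·117·146·144·655 ≡ 592 (mod 667)
sig^299 mod 667 = 592, but H(m) = 420.

no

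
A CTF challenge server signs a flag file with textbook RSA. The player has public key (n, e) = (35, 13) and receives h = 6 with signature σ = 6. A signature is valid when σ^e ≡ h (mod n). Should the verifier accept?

σ^2 ≡ 6^2 = 36 ≡ 1
σ^4 ≡ 1^2 = 1
σ^8 ≡ 1^2 = 1
13 = 8 + 4 + 1, so σ^13 ≡ 1·1·6 ≡ 6 (mod 35)
σ^13 mod 35 = 6 matches h.

accept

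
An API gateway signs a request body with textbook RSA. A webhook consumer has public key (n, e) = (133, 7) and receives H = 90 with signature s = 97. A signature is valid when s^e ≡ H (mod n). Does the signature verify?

s^2 ≡ 97^2 = 9409 ≡ 99
s^4 ≡ 99^2 = 9801 ≡ 92
7 = 4 + 2 + 1, so s^7 ≡ 92·99·97 ≡ 90 (mod 133)
90 = H, so the signature checks out.

verifies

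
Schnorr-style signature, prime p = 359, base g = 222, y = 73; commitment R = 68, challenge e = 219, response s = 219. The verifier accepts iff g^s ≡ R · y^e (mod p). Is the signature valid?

valid

g^s mod p:
Squares mod 359: 222^1≡222, 222^2≡101, 222^4≡149, 222^8≡302, 222^16≡18, 222^32≡324, 222^64≡148, 222^128≡5
219 = 128 + 64 + 16 + 8 + 2 + 1, so 222^219 ≡ 5·148·18·302·101·222 ≡ 200 (mod 359)
R · y^e mod p:
Squares mod 359: 73^1≡73, 73^2≡303, 73^4≡264, 73^8≡50, 73^16≡346, 73^32≡169, 73^64≡200, 73^128≡151
219 = 128 + 64 + 16 + 8 + 2 + 1, so 73^219 ≡ 151·200·346·50·303·73 ≡ 193 (mod 359)
68·193 = 13124 ≡ 200 (mod 359)
200 ≡ 200 (mod 359); signature holds.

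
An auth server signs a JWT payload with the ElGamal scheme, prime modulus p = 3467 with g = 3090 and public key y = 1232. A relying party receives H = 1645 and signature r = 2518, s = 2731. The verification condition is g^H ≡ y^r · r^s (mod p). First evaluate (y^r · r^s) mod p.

1759

1232^2 = 1517824 ≡ 2745
1232^4 ≡ 2745^2 = 7535025 ≡ 1234
1232^8 ≡ 1234^2 = 1522756 ≡ 743
1232^16 ≡ 743^2 = 552049 ≡ 796
1232^32 ≡ 796^2 = 633616 ≡ 2622
1232^64 ≡ 2622^2 = 6874884 ≡ 3290
1232^128 ≡ 3290^2 = 10824100 ≡ 126
1232^256 ≡ 126^2 = 15876 ≡ 2008
1232^512 ≡ 2008^2 = 4032064 ≡ 3410
1232^1024 ≡ 3410^2 = 11628100 ≡ 3249
1232^2048 ≡ 3249^2 = 10556001 ≡ 2453
2518 = 2048 + 256 + 128 + 64 + 16 + 4 + 2, so 1232^2518 ≡ 2453·2008·126·3290·796·1234·2745 ≡ 2264 (mod 3467)
2518^2 = 6340324 ≡ 2648
2518^4 ≡ 2648^2 = 7011904 ≡ 1630
2518^8 ≡ 1630^2 = 2656900 ≡ 1178
2518^16 ≡ 1178^2 = 1387684 ≡ 884
2518^32 ≡ 884^2 = 781456 ≡ 1381
2518^64 ≡ 1381^2 = 1907161 ≡ 311
2518^128 ≡ 311^2 = 96721 ≡ 3112
2518^256 ≡ 3112^2 = 9684544 ≡ 1213
2518^512 ≡ 1213^2 = 1471369 ≡ 1361
2518^1024 ≡ 1361^2 = 1852321 ≡ 943
2518^2048 ≡ 943^2 = 889249 ≡ 1697
2731 = 2048 + 512 + 128 + 32 + 8 + 2 + 1, so 2518^2731 ≡ 1697·1361·3112·1381·1178·2648·2518 ≡ 1794 (mod 3467)
y^r · r^s ≡ 2264·1794 = 4061616 ≡ 1759 (mod 3467)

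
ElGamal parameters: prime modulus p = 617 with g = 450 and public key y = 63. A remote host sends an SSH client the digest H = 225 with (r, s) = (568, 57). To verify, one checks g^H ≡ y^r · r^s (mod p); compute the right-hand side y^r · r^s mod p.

63^2 = 3969 ≡ 267
63^4 ≡ 267^2 = 71289 ≡ 334
63^8 ≡ 334^2 = 111556 ≡ 496
63^16 ≡ 496^2 = 246016 ≡ 450
63^32 ≡ 450^2 = 202500 ≡ 124
63^64 ≡ 124^2 = 15376 ≡ 568
63^128 ≡ 568^2 = 322624 ≡ 550
63^256 ≡ 550^2 = 302500 ≡ 170
63^512 ≡ 170^2 = 28900 ≡ 518
568 = 512 + 32 + 16 + 8, so 63^568 ≡ 518·124·450·496 ≡ 16 (mod 617)
568^2 = 322624 ≡ 550
568^4 ≡ 550^2 = 302500 ≡ 170
568^8 ≡ 170^2 = 28900 ≡ 518
568^16 ≡ 518^2 = 268324 ≡ 546
568^32 ≡ 546^2 = 298116 ≡ 105
57 = 32 + 16 + 8 + 1, so 568^57 ≡ 105·546·518·568 ≡ 16 (mod 617)
y^r · r^s ≡ 16·16 = 256 ≡ 256 (mod 617)

256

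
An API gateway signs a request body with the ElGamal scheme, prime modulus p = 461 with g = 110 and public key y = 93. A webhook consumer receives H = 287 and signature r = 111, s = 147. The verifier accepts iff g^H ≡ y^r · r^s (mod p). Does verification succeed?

fails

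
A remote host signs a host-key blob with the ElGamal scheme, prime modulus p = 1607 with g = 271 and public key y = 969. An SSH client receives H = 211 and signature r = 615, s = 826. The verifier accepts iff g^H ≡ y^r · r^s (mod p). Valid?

yes

Left side g^H mod p:
271^211 mod 1607 = 311
Right side y^r · r^s mod p:
969^615 mod 1607 = 1187
615^826 mod 1607 = 49
1187·49 = 58163 ≡ 311 (mod 1607)
311 ≡ 311 (mod 1607), so the signature is genuine.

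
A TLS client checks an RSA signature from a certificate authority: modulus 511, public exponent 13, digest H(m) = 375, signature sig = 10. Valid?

sig^2 ≡ 10^2 = 100
sig^4 ≡ 100^2 = 10000 ≡ 291
sig^8 ≡ 291^2 = 84681 ≡ 366
13 = 8 + 4 + 1, so sig^13 ≡ 366·291·10 ≡ 136 (mod 511)
136 ≠ 375, so verification fails.

no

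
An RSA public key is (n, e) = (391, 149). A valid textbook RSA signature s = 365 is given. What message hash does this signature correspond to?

145

Squares mod 391: s^1≡365, s^2≡285, s^4≡288, s^8≡52, s^16≡358, s^32≡307, s^64≡18, s^128≡324
149 = 128 + 16 + 4 + 1, so s^149 ≡ 324·358·288·365 ≡ 145 (mod 391)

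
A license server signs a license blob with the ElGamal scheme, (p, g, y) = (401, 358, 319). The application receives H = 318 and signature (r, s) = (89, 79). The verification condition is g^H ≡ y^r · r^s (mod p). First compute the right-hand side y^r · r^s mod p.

100

Squares mod 401: 319^1≡319, 319^2≡308, 319^4≡228, 319^8≡255, 319^16≡63, 319^32≡360, 319^64≡77
89 = 64 + 16 + 8 + 1, so 319^89 ≡ 77·63·255·319 ≡ 144 (mod 401)
Squares mod 401: 89^1≡89, 89^2≡302, 89^4≡177, 89^8≡51, 89^16≡195, 89^32≡331, 89^64≡88
79 = 64 + 8 + 4 + 2 + 1, so 89^79 ≡ 88·51·177·302·89 ≡ 346 (mod 401)
y^r · r^s ≡ 144·346 = 49824 ≡ 100 (mod 401)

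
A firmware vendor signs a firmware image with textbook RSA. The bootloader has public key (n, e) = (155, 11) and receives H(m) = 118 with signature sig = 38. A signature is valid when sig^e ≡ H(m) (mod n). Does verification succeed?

fails

sig^2 ≡ 38^2 = 1444 ≡ 49
sig^4 ≡ 49^2 = 2401 ≡ 76
sig^8 ≡ 76^2 = 5776 ≡ 41
11 = 8 + 2 + 1, so sig^11 ≡ 41·49·38 ≡ 82 (mod 155)
The recovered value 82 does not match the digest 118.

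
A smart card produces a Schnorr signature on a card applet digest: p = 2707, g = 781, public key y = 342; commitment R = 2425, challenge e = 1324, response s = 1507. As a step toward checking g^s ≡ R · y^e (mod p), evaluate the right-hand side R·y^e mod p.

342^2 = 116964 ≡ 563
342^4 ≡ 563^2 = 316969 ≡ 250
342^8 ≡ 250^2 = 62500 ≡ 239
342^16 ≡ 239^2 = 57121 ≡ 274
342^32 ≡ 274^2 = 75076 ≡ 1987
342^64 ≡ 1987^2 = 3948169 ≡ 1363
342^128 ≡ 1363^2 = 1857769 ≡ 767
342^256 ≡ 767^2 = 588289 ≡ 870
342^512 ≡ 870^2 = 756900 ≡ 1647
342^1024 ≡ 1647^2 = 2712609 ≡ 195
1324 = 1024 + 256 + 32 + 8 + 4, so 342^1324 ≡ 195·870·1987·239·250 ≡ 477 (mod 2707)
R · y^e ≡ 2425·477 = 1156725 ≡ 836 (mod 2707)

836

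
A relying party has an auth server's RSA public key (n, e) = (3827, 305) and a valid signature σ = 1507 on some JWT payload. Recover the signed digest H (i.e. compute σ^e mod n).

3553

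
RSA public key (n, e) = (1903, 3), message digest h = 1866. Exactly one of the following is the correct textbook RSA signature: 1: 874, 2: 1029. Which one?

Candidate 1: Squares mod 1903: 874^1≡874, 874^2≡773; 3 = 2 + 1, so 874^3 ≡ 773·874 ≡ 37 (mod 1903)
Candidate 2: Squares mod 1903: 1029^1≡1029, 1029^2≡773; 3 = 2 + 1, so 1029^3 ≡ 773·1029 ≡ 1866 (mod 1903)
  → matches h = 1866

2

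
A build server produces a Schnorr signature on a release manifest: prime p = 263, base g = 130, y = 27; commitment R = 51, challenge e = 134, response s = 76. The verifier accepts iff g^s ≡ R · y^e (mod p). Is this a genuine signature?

genuine

g^s mod p:
Squares mod 263: 130^1≡130, 130^2≡68, 130^4≡153, 130^8≡2, 130^16≡4, 130^32≡16, 130^64≡256
76 = 64 + 8 + 4, so 130^76 ≡ 256·2·153 ≡ 225 (mod 263)
R · y^e mod p:
Squares mod 263: 27^1≡27, 27^2≡203, 27^4≡181, 27^8≡149, 27^16≡109, 27^32≡46, 27^64≡12, 27^128≡144
134 = 128 + 4 + 2, so 27^134 ≡ 144·181·203 ≡ 221 (mod 263)
51·221 = 11271 ≡ 225 (mod 263)
225 ≡ 225 (mod 263); signature holds.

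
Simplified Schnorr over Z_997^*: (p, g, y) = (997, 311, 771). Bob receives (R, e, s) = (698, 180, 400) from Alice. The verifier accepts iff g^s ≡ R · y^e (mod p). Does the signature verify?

g^s mod p:
311^2 = 96721 ≡ 12
311^4 ≡ 12^2 = 144
311^8 ≡ 144^2 = 20736 ≡ 796
311^16 ≡ 796^2 = 633616 ≡ 521
311^32 ≡ 521^2 = 271441 ≡ 257
311^64 ≡ 257^2 = 66049 ≡ 247
311^128 ≡ 247^2 = 61009 ≡ 192
311^256 ≡ 192^2 = 36864 ≡ 972
400 = 256 + 128 + 16, so 311^400 ≡ 972·192·521 ≡ 673 (mod 997)
R · y^e mod p:
771^2 = 594441 ≡ 229
771^4 ≡ 229^2 = 52441 ≡ 597
771^8 ≡ 597^2 = 356409 ≡ 480
771^16 ≡ 480^2 = 230400 ≡ 93
771^32 ≡ 93^2 = 8649 ≡ 673
771^64 ≡ 673^2 = 452929 ≡ 291
771^128 ≡ 291^2 = 84681 ≡ 933
180 = 128 + 32 + 16 + 4, so 771^180 ≡ 933·673·93·597 ≡ 697 (mod 997)
698·697 = 486506 ≡ 967 (mod 997)
673 ≠ 967; the check fails.

does not verify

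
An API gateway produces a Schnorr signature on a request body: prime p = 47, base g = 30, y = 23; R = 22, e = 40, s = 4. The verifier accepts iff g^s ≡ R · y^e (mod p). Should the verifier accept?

g^s mod p:
30^2 = 900 ≡ 7
30^4 ≡ 7^2 = 49 ≡ 2
R · y^e mod p:
23^2 = 529 ≡ 12
23^4 ≡ 12^2 = 144 ≡ 3
23^8 ≡ 3^2 = 9
23^16 ≡ 9^2 = 81 ≡ 34
23^32 ≡ 34^2 = 1156 ≡ 28
40 = 32 + 8, so 23^40 ≡ 28·9 ≡ 17 (mod 47)
22·17 = 374 ≡ 45 (mod 47)
2 ≠ 45; the check fails.

reject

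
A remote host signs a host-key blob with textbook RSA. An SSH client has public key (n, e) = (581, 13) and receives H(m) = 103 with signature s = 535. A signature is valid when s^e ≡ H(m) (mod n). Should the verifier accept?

s^13 mod 581 = 199
s^13 mod 581 = 199, but H(m) = 103.

reject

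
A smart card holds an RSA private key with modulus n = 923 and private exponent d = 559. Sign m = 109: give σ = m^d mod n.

Squares mod 923: m^1≡109, m^2≡805, m^4≡79, m^8≡703, m^16≡404, m^32≡768, m^64≡27, m^128≡729, m^256≡716, m^512≡391
559 = 512 + 32 + 8 + 4 + 2 + 1, so m^559 ≡ 391·768·703·79·805·109 ≡ 398 (mod 923)

398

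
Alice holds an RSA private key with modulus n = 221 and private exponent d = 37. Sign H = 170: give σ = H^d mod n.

H^37 mod 221 = 170

170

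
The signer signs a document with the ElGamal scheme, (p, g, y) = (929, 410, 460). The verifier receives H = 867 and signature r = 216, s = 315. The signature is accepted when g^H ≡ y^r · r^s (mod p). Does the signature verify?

does not verify

Left side g^H mod p:
Squares mod 929: 410^1≡410, 410^2≡880, 410^4≡543, 410^8≡356, 410^16≡392, 410^32≡379, 410^64≡575, 410^128≡830, 410^256≡511, 410^512≡72
867 = 512 + 256 + 64 + 32 + 2 + 1, so 410^867 ≡ 72·511·575·379·880·410 ≡ 62 (mod 929)
Right side y^r · r^s mod p:
Squares mod 929: 460^1≡460, 460^2≡717, 460^4≡352, 460^8≡347, 460^16≡568, 460^32≡261, 460^64≡304, 460^128≡445
216 = 128 + 64 + 16 + 8, so 460^216 ≡ 445·304·568·347 ≡ 561 (mod 929)
Squares mod 929: 216^1≡216, 216^2≡206, 216^4≡631, 216^8≡549, 216^16≡405, 216^32≡521, 216^64≡173, 216^128≡201, 216^256≡454
315 = 256 + 32 + 16 + 8 + 2 + 1, so 216^315 ≡ 454·521·405·549·206·216 ≡ 607 (mod 929)
561·607 = 340527 ≡ 513 (mod 929)
62 ≠ 513, so verification fails.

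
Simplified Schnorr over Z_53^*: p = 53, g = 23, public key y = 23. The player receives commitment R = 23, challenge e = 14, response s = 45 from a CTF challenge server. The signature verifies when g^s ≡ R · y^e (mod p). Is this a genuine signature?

g^s mod p:
23^2 = 529 ≡ 52
23^4 ≡ 52^2 = 2704 ≡ 1
23^8 ≡ 1^2 = 1
23^16 ≡ 1^2 = 1
23^32 ≡ 1^2 = 1
45 = 32 + 8 + 4 + 1, so 23^45 ≡ 1·1·1·23 ≡ 23 (mod 53)
R · y^e mod p:
23^2 = 529 ≡ 52
23^4 ≡ 52^2 = 2704 ≡ 1
23^8 ≡ 1^2 = 1
14 = 8 + 4 + 2, so 23^14 ≡ 1·1·52 ≡ 52 (mod 53)
23·52 = 1196 ≡ 30 (mod 53)
23 ≠ 30; the check fails.

forged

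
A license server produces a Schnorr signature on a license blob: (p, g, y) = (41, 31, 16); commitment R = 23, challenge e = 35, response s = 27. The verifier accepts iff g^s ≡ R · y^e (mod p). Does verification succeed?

g^s mod p:
Squares mod 41: 31^1≡31, 31^2≡18, 31^4≡37, 31^8≡16, 31^16≡10
27 = 16 + 8 + 2 + 1, so 31^27 ≡ 10·16·18·31 ≡ 23 (mod 41)
R · y^e mod p:
Squares mod 41: 16^1≡16, 16^2≡10, 16^4≡18, 16^8≡37, 16^16≡16, 16^32≡10
35 = 32 + 2 + 1, so 16^35 ≡ 10·10·16 ≡ 1 (mod 41)
23·1 = 23 ≡ 23 (mod 41)
23 ≡ 23 (mod 41); signature holds.

passes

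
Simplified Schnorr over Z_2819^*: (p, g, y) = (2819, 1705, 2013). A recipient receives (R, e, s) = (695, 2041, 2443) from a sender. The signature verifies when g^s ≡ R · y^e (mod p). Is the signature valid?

g^s mod p:
Squares mod 2819: 1705^1≡1705, 1705^2≡636, 1705^4≡1379, 1705^8≡1635, 1705^16≡813, 1705^32≡1323, 1705^64≡2549, 1705^128≡2425, 1705^256≡191, 1705^512≡2653, 1705^1024≡2185, 1705^2048≡1658
2443 = 2048 + 256 + 128 + 8 + 2 + 1, so 1705^2443 ≡ 1658·191·2425·1635·636·1705 ≡ 167 (mod 2819)
R · y^e mod p:
Squares mod 2819: 2013^1≡2013, 2013^2≡1266, 2013^4≡1564, 2013^8≡2023, 2013^16≡2160, 2013^32≡155, 2013^64≡1473, 2013^128≡1918, 2013^256≡2748, 2013^512≡2222, 2013^1024≡1215
2041 = 1024 + 512 + 256 + 128 + 64 + 32 + 16 + 8 + 1, so 2013^2041 ≡ 1215·2222·2748·1918·1473·155·2160·2023·2013 ≡ 2790 (mod 2819)
695·2790 = 1939050 ≡ 2397 (mod 2819)
167 ≠ 2397; the check fails.

invalid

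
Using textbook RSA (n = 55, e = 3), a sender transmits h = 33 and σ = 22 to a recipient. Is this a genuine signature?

genuine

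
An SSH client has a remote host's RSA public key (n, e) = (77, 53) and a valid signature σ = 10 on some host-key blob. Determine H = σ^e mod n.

54

σ^2 ≡ 10^2 = 100 ≡ 23
σ^4 ≡ 23^2 = 529 ≡ 67
σ^8 ≡ 67^2 = 4489 ≡ 23
σ^16 ≡ 23^2 = 529 ≡ 67
σ^32 ≡ 67^2 = 4489 ≡ 23
53 = 32 + 16 + 4 + 1, so σ^53 ≡ 23·67·67·10 ≡ 54 (mod 77)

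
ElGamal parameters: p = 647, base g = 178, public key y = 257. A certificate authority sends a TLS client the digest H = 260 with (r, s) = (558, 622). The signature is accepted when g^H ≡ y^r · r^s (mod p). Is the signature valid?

invalid

Left side g^H mod p:
178^2 = 31684 ≡ 628
178^4 ≡ 628^2 = 394384 ≡ 361
178^8 ≡ 361^2 = 130321 ≡ 274
178^16 ≡ 274^2 = 75076 ≡ 24
178^32 ≡ 24^2 = 576
178^64 ≡ 576^2 = 331776 ≡ 512
178^128 ≡ 512^2 = 262144 ≡ 109
178^256 ≡ 109^2 = 11881 ≡ 235
260 = 256 + 4, so 178^260 ≡ 235·361 ≡ 78 (mod 647)
Right side y^r · r^s mod p:
257^2 = 66049 ≡ 55
257^4 ≡ 55^2 = 3025 ≡ 437
257^8 ≡ 437^2 = 190969 ≡ 104
257^16 ≡ 104^2 = 10816 ≡ 464
257^32 ≡ 464^2 = 215296 ≡ 492
257^64 ≡ 492^2 = 242064 ≡ 86
257^128 ≡ 86^2 = 7396 ≡ 279
257^256 ≡ 279^2 = 77841 ≡ 201
257^512 ≡ 201^2 = 40401 ≡ 287
558 = 512 + 32 + 8 + 4 + 2, so 257^558 ≡ 287·492·104·437·55 ≡ 86 (mod 647)
558^2 = 311364 ≡ 157
558^4 ≡ 157^2 = 24649 ≡ 63
558^8 ≡ 63^2 = 3969 ≡ 87
558^16 ≡ 87^2 = 7569 ≡ 452
558^32 ≡ 452^2 = 204304 ≡ 499
558^64 ≡ 499^2 = 249001 ≡ 553
558^128 ≡ 553^2 = 305809 ≡ 425
558^256 ≡ 425^2 = 180625 ≡ 112
558^512 ≡ 112^2 = 12544 ≡ 251
622 = 512 + 64 + 32 + 8 + 4 + 2, so 558^622 ≡ 251·553·499·87·63·157 ≡ 371 (mod 647)
86·371 = 31906 ≡ 203 (mod 647)
78 ≠ 203, so verification fails.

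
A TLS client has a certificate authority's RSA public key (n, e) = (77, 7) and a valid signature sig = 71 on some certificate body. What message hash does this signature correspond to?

Squares mod 77: sig^1≡71, sig^2≡36, sig^4≡64
7 = 4 + 2 + 1, so sig^7 ≡ 64·36·71 ≡ 36 (mod 77)

36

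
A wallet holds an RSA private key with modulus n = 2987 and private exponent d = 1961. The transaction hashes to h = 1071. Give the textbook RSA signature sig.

1912

Squares mod 2987: h^1≡1071, h^2≡33, h^4≡1089, h^8≡82, h^16≡750, h^32≡944, h^64≡1010, h^128≡1533, h^256≡2307, h^512≡2402, h^1024≡1707
1961 = 1024 + 512 + 256 + 128 + 32 + 8 + 1, so h^1961 ≡ 1707·2402·2307·1533·944·82·1071 ≡ 1912 (mod 2987)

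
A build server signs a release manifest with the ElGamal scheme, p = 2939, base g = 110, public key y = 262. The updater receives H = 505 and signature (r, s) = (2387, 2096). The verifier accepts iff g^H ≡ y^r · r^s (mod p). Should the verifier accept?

Left side g^H mod p:
110^2 = 12100 ≡ 344
110^4 ≡ 344^2 = 118336 ≡ 776
110^8 ≡ 776^2 = 602176 ≡ 2620
110^16 ≡ 2620^2 = 6864400 ≡ 1835
110^32 ≡ 1835^2 = 3367225 ≡ 2070
110^64 ≡ 2070^2 = 4284900 ≡ 2777
110^128 ≡ 2777^2 = 7711729 ≡ 2732
110^256 ≡ 2732^2 = 7463824 ≡ 1703
505 = 256 + 128 + 64 + 32 + 16 + 8 + 1, so 110^505 ≡ 1703·2732·2777·2070·1835·2620·110 ≡ 2735 (mod 2939)
Right side y^r · r^s mod p:
262^2 = 68644 ≡ 1047
262^4 ≡ 1047^2 = 1096209 ≡ 2901
262^8 ≡ 2901^2 = 8415801 ≡ 1444
262^16 ≡ 1444^2 = 2085136 ≡ 1385
262^32 ≡ 1385^2 = 1918225 ≡ 1997
262^64 ≡ 1997^2 = 3988009 ≡ 2725
262^128 ≡ 2725^2 = 7425625 ≡ 1711
262^256 ≡ 1711^2 = 2927521 ≡ 277
262^512 ≡ 277^2 = 76729 ≡ 315
262^1024 ≡ 315^2 = 99225 ≡ 2238
262^2048 ≡ 2238^2 = 5008644 ≡ 588
2387 = 2048 + 256 + 64 + 16 + 2 + 1, so 262^2387 ≡ 588·277·2725·1385·1047·262 ≡ 2351 (mod 2939)
2387^2 = 5697769 ≡ 1987
2387^4 ≡ 1987^2 = 3948169 ≡ 1092
2387^8 ≡ 1092^2 = 1192464 ≡ 2169
2387^16 ≡ 2169^2 = 4704561 ≡ 2161
2387^32 ≡ 2161^2 = 4669921 ≡ 2789
2387^64 ≡ 2789^2 = 7778521 ≡ 1927
2387^128 ≡ 1927^2 = 3713329 ≡ 1372
2387^256 ≡ 1372^2 = 1882384 ≡ 1424
2387^512 ≡ 1424^2 = 2027776 ≡ 2805
2387^1024 ≡ 2805^2 = 7868025 ≡ 322
2387^2048 ≡ 322^2 = 103684 ≡ 819
2096 = 2048 + 32 + 16, so 2387^2096 ≡ 819·2789·2161 ≡ 1020 (mod 2939)
2351·1020 = 2398020 ≡ 2735 (mod 2939)
2735 ≡ 2735 (mod 2939), so the signature is genuine.

accept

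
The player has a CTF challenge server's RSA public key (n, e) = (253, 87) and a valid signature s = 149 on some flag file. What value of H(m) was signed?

s^87 mod 253 = 228

228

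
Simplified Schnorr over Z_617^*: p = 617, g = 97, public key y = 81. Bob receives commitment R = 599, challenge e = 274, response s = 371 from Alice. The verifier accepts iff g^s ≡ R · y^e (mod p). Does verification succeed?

g^s mod p:
97^2 = 9409 ≡ 154
97^4 ≡ 154^2 = 23716 ≡ 270
97^8 ≡ 270^2 = 72900 ≡ 94
97^16 ≡ 94^2 = 8836 ≡ 198
97^32 ≡ 198^2 = 39204 ≡ 333
97^64 ≡ 333^2 = 110889 ≡ 446
97^128 ≡ 446^2 = 198916 ≡ 242
97^256 ≡ 242^2 = 58564 ≡ 566
371 = 256 + 64 + 32 + 16 + 2 + 1, so 97^371 ≡ 566·446·333·198·154·97 ≡ 329 (mod 617)
R · y^e mod p:
81^2 = 6561 ≡ 391
81^4 ≡ 391^2 = 152881 ≡ 482
81^8 ≡ 482^2 = 232324 ≡ 332
81^16 ≡ 332^2 = 110224 ≡ 398
81^32 ≡ 398^2 = 158404 ≡ 452
81^64 ≡ 452^2 = 204304 ≡ 77
81^128 ≡ 77^2 = 5929 ≡ 376
81^256 ≡ 376^2 = 141376 ≡ 83
274 = 256 + 16 + 2, so 81^274 ≡ 83·398·391 ≡ 16 (mod 617)
599·16 = 9584 ≡ 329 (mod 617)
329 ≡ 329 (mod 617); signature holds.

passes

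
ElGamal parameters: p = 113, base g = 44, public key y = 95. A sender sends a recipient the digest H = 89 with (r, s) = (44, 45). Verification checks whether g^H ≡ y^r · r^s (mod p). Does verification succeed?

passes

Left side g^H mod p:
44^2 = 1936 ≡ 15
44^4 ≡ 15^2 = 225 ≡ 112
44^8 ≡ 112^2 = 12544 ≡ 1
44^16 ≡ 1^2 = 1
44^32 ≡ 1^2 = 1
44^64 ≡ 1^2 = 1
89 = 64 + 16 + 8 + 1, so 44^89 ≡ 1·1·1·44 ≡ 44 (mod 113)
Right side y^r · r^s mod p:
95^2 = 9025 ≡ 98
95^4 ≡ 98^2 = 9604 ≡ 112
95^8 ≡ 112^2 = 12544 ≡ 1
95^16 ≡ 1^2 = 1
95^32 ≡ 1^2 = 1
44 = 32 + 8 + 4, so 95^44 ≡ 1·1·112 ≡ 112 (mod 113)
44^2 = 1936 ≡ 15
44^4 ≡ 15^2 = 225 ≡ 112
44^8 ≡ 112^2 = 12544 ≡ 1
44^16 ≡ 1^2 = 1
44^32 ≡ 1^2 = 1
45 = 32 + 8 + 4 + 1, so 44^45 ≡ 1·1·112·44 ≡ 69 (mod 113)
112·69 = 7728 ≡ 44 (mod 113)
44 ≡ 44 (mod 113), so the signature is genuine.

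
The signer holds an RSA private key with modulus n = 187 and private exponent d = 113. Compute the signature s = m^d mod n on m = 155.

m^2 ≡ 155^2 = 24025 ≡ 89
m^4 ≡ 89^2 = 7921 ≡ 67
m^8 ≡ 67^2 = 4489 ≡ 1
m^16 ≡ 1^2 = 1
m^32 ≡ 1^2 = 1
m^64 ≡ 1^2 = 1
113 = 64 + 32 + 16 + 1, so m^113 ≡ 1·1·1·155 ≡ 155 (mod 187)

155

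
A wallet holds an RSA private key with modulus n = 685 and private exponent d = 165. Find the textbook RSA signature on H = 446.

356

H^165 mod 685 = 356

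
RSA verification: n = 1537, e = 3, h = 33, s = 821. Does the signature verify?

s^2 ≡ 821^2 = 674041 ≡ 835
3 = 2 + 1, so s^3 ≡ 835·821 ≡ 33 (mod 1537)
33 = h, so the signature checks out.

verifies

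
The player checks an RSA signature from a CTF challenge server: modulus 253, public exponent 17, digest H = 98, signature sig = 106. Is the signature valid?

sig^2 ≡ 106^2 = 11236 ≡ 104
sig^4 ≡ 104^2 = 10816 ≡ 190
sig^8 ≡ 190^2 = 36100 ≡ 174
sig^16 ≡ 174^2 = 30276 ≡ 169
17 = 16 + 1, so sig^17 ≡ 169·106 ≡ 204 (mod 253)
The recovered value 204 does not match the digest 98.

invalid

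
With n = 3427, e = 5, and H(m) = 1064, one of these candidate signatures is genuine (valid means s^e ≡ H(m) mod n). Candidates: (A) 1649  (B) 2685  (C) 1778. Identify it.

Candidate A: Squares mod 3427: 1649^1≡1649, 1649^2≡1590, 1649^4≡2401; 5 = 4 + 1, so 1649^5 ≡ 2401·1649 ≡ 1064 (mod 3427)
  → matches H(m) = 1064
Candidate B: Squares mod 3427: 2685^1≡2685, 2685^2≡2244, 2685^4≡1273; 5 = 4 + 1, so 2685^5 ≡ 1273·2685 ≡ 1286 (mod 3427)
Candidate C: Squares mod 3427: 1778^1≡1778, 1778^2≡1590, 1778^4≡2401; 5 = 4 + 1, so 1778^5 ≡ 2401·1778 ≡ 2363 (mod 3427)

A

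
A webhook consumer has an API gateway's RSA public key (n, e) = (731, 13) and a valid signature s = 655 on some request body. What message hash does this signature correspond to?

s^2 ≡ 655^2 = 429025 ≡ 659
s^4 ≡ 659^2 = 434281 ≡ 67
s^8 ≡ 67^2 = 4489 ≡ 103
13 = 8 + 4 + 1, so s^13 ≡ 103·67·655 ≡ 382 (mod 731)

382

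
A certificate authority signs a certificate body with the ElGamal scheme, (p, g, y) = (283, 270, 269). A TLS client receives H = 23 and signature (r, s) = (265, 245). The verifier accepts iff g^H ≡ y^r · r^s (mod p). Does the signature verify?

does not verify

Left side g^H mod p:
270^2 = 72900 ≡ 169
270^4 ≡ 169^2 = 28561 ≡ 261
270^8 ≡ 261^2 = 68121 ≡ 201
270^16 ≡ 201^2 = 40401 ≡ 215
23 = 16 + 4 + 2 + 1, so 270^23 ≡ 215·261·169·270 ≡ 50 (mod 283)
Right side y^r · r^s mod p:
269^2 = 72361 ≡ 196
269^4 ≡ 196^2 = 38416 ≡ 211
269^8 ≡ 211^2 = 44521 ≡ 90
269^16 ≡ 90^2 = 8100 ≡ 176
269^32 ≡ 176^2 = 30976 ≡ 129
269^64 ≡ 129^2 = 16641 ≡ 227
269^128 ≡ 227^2 = 51529 ≡ 23
269^256 ≡ 23^2 = 529 ≡ 246
265 = 256 + 8 + 1, so 269^265 ≡ 246·90·269 ≡ 208 (mod 283)
265^2 = 70225 ≡ 41
265^4 ≡ 41^2 = 1681 ≡ 266
265^8 ≡ 266^2 = 70756 ≡ 6
265^16 ≡ 6^2 = 36
265^32 ≡ 36^2 = 1296 ≡ 164
265^64 ≡ 164^2 = 26896 ≡ 11
265^128 ≡ 11^2 = 121
245 = 128 + 64 + 32 + 16 + 4 + 1, so 265^245 ≡ 121·11·164·36·266·265 ≡ 70 (mod 283)
208·70 = 14560 ≡ 127 (mod 283)
50 ≠ 127, so verification fails.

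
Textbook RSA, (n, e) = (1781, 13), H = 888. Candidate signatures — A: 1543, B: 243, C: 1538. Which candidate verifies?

Candidate A: Squares mod 1781: 1543^1≡1543, 1543^2≡1433, 1543^4≡1777, 1543^8≡16; 13 = 8 + 4 + 1, so 1543^13 ≡ 16·1777·1543 ≡ 984 (mod 1781)
Candidate B: Squares mod 1781: 243^1≡243, 243^2≡276, 243^4≡1374, 243^8≡16; 13 = 8 + 4 + 1, so 243^13 ≡ 16·1374·243 ≡ 893 (mod 1781)
Candidate C: Squares mod 1781: 1538^1≡1538, 1538^2≡276, 1538^4≡1374, 1538^8≡16; 13 = 8 + 4 + 1, so 1538^13 ≡ 16·1374·1538 ≡ 888 (mod 1781)
  → matches H = 888

C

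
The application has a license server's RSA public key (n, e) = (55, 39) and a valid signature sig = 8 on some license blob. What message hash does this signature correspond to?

7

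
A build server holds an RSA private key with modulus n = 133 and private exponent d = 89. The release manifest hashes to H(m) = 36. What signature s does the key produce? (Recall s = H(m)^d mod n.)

85

Squares mod 133: (H(m))^1≡36, (H(m))^2≡99, (H(m))^4≡92, (H(m))^8≡85, (H(m))^16≡43, (H(m))^32≡120, (H(m))^64≡36
89 = 64 + 16 + 8 + 1, so (H(m))^89 ≡ 36·43·85·36 ≡ 85 (mod 133)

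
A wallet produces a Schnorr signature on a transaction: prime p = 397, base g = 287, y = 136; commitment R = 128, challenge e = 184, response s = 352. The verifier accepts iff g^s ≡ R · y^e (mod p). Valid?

no

g^s mod p:
287^2 = 82369 ≡ 190
287^4 ≡ 190^2 = 36100 ≡ 370
287^8 ≡ 370^2 = 136900 ≡ 332
287^16 ≡ 332^2 = 110224 ≡ 255
287^32 ≡ 255^2 = 65025 ≡ 314
287^64 ≡ 314^2 = 98596 ≡ 140
287^128 ≡ 140^2 = 19600 ≡ 147
287^256 ≡ 147^2 = 21609 ≡ 171
352 = 256 + 64 + 32, so 287^352 ≡ 171·140·314 ≡ 362 (mod 397)
R · y^e mod p:
136^2 = 18496 ≡ 234
136^4 ≡ 234^2 = 54756 ≡ 367
136^8 ≡ 367^2 = 134689 ≡ 106
136^16 ≡ 106^2 = 11236 ≡ 120
136^32 ≡ 120^2 = 14400 ≡ 108
136^64 ≡ 108^2 = 11664 ≡ 151
136^128 ≡ 151^2 = 22801 ≡ 172
184 = 128 + 32 + 16 + 8, so 136^184 ≡ 172·108·120·106 ≡ 260 (mod 397)
128·260 = 33280 ≡ 329 (mod 397)
362 ≠ 329; the check fails.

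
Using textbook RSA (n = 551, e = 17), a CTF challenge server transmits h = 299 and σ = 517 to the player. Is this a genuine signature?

forged

Squares mod 551: σ^1≡517, σ^2≡54, σ^4≡161, σ^8≡24, σ^16≡25
17 = 16 + 1, so σ^17 ≡ 25·517 ≡ 252 (mod 551)
252 ≠ 299, so verification fails.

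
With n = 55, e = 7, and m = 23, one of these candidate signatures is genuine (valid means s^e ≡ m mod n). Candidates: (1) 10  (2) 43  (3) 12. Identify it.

Candidate 1: Squares mod 55: 10^1≡10, 10^2≡45, 10^4≡45; 7 = 4 + 2 + 1, so 10^7 ≡ 45·45·10 ≡ 10 (mod 55)
Candidate 2: Squares mod 55: 43^1≡43, 43^2≡34, 43^4≡1; 7 = 4 + 2 + 1, so 43^7 ≡ 1·34·43 ≡ 32 (mod 55)
Candidate 3: Squares mod 55: 12^1≡12, 12^2≡34, 12^4≡1; 7 = 4 + 2 + 1, so 12^7 ≡ 1·34·12 ≡ 23 (mod 55)
  → matches m = 23

3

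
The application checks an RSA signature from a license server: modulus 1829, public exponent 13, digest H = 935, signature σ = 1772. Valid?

yes

σ^13 mod 1829 = 935
Since 935 equals the digest 935, verification succeeds.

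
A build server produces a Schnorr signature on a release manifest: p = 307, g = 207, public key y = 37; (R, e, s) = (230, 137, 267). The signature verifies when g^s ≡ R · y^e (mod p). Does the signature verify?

does not verify

g^s mod p:
Squares mod 307: 207^1≡207, 207^2≡176, 207^4≡276, 207^8≡40, 207^16≡65, 207^32≡234, 207^64≡110, 207^128≡127, 207^256≡165
267 = 256 + 8 + 2 + 1, so 207^267 ≡ 165·40·176·207 ≡ 204 (mod 307)
R · y^e mod p:
Squares mod 307: 37^1≡37, 37^2≡141, 37^4≡233, 37^8≡257, 37^16≡44, 37^32≡94, 37^64≡240, 37^128≡191
137 = 128 + 8 + 1, so 37^137 ≡ 191·257·37 ≡ 7 (mod 307)
230·7 = 1610 ≡ 75 (mod 307)
204 ≠ 75; the check fails.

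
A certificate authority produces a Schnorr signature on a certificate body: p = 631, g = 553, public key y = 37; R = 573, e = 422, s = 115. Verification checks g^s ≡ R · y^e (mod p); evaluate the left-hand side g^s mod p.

553^115 mod 631 = 55

55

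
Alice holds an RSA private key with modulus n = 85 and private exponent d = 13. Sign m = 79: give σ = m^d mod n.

Squares mod 85: m^1≡79, m^2≡36, m^4≡21, m^8≡16
13 = 8 + 4 + 1, so m^13 ≡ 16·21·79 ≡ 24 (mod 85)

24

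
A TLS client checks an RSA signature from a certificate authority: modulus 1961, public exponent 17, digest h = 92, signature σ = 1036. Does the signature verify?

does not verify

σ^2 ≡ 1036^2 = 1073296 ≡ 629
σ^4 ≡ 629^2 = 395641 ≡ 1480
σ^8 ≡ 1480^2 = 2190400 ≡ 1924
σ^16 ≡ 1924^2 = 3701776 ≡ 1369
17 = 16 + 1, so σ^17 ≡ 1369·1036 ≡ 481 (mod 1961)
The recovered value 481 does not match the digest 92.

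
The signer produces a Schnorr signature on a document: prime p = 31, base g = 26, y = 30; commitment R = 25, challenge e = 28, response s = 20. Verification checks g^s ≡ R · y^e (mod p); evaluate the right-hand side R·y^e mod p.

Squares mod 31: 30^1≡30, 30^2≡1, 30^4≡1, 30^8≡1, 30^16≡1
28 = 16 + 8 + 4, so 30^28 ≡ 1·1·1 ≡ 1 (mod 31)
R · y^e ≡ 25·1 = 25 ≡ 25 (mod 31)

25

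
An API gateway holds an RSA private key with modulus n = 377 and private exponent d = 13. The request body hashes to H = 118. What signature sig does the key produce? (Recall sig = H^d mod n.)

14

H^2 ≡ 118^2 = 13924 ≡ 352
H^4 ≡ 352^2 = 123904 ≡ 248
H^8 ≡ 248^2 = 61504 ≡ 53
13 = 8 + 4 + 1, so H^13 ≡ 53·248·118 ≡ 14 (mod 377)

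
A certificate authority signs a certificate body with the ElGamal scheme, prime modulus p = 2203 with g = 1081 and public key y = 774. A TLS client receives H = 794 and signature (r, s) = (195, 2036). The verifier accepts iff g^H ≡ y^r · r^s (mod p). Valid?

Left side g^H mod p:
Squares mod 2203: 1081^1≡1081, 1081^2≡971, 1081^4≡2160, 1081^8≡1849, 1081^16≡1948, 1081^32≡1138, 1081^64≡1883, 1081^128≡1062, 1081^256≡2111, 1081^512≡1855
794 = 512 + 256 + 16 + 8 + 2, so 1081^794 ≡ 1855·2111·1948·1849·971 ≡ 1916 (mod 2203)
Right side y^r · r^s mod p:
Squares mod 2203: 774^1≡774, 774^2≡2063, 774^4≡1976, 774^8≡860, 774^16≡1595, 774^32≡1763, 774^64≡1939, 774^128≡1403
195 = 128 + 64 + 2 + 1, so 774^195 ≡ 1403·1939·2063·774 ≡ 2185 (mod 2203)
Squares mod 2203: 195^1≡195, 195^2≡574, 195^4≡1229, 195^8≡1386, 195^16≡2183, 195^32≡400, 195^64≡1384, 195^128≡1049, 195^256≡1104, 195^512≡557, 195^1024≡1829
2036 = 1024 + 512 + 256 + 128 + 64 + 32 + 16 + 4, so 195^2036 ≡ 1829·557·1104·1049·1384·400·2183·1229 ≡ 1607 (mod 2203)
2185·1607 = 3511295 ≡ 1916 (mod 2203)
1916 ≡ 1916 (mod 2203), so the signature is genuine.

yes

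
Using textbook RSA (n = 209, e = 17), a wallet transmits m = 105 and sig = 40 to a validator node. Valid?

sig^2 ≡ 40^2 = 1600 ≡ 137
sig^4 ≡ 137^2 = 18769 ≡ 168
sig^8 ≡ 168^2 = 28224 ≡ 9
sig^16 ≡ 9^2 = 81
17 = 16 + 1, so sig^17 ≡ 81·40 ≡ 105 (mod 209)
Since 105 equals the digest 105, verification succeeds.

yes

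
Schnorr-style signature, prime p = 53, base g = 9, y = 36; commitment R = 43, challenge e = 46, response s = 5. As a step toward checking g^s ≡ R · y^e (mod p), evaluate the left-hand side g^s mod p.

7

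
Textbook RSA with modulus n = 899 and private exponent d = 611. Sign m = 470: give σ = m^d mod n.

m^2 ≡ 470^2 = 220900 ≡ 645
m^4 ≡ 645^2 = 416025 ≡ 687
m^8 ≡ 687^2 = 471969 ≡ 893
m^16 ≡ 893^2 = 797449 ≡ 36
m^32 ≡ 36^2 = 1296 ≡ 397
m^64 ≡ 397^2 = 157609 ≡ 284
m^128 ≡ 284^2 = 80656 ≡ 645
m^256 ≡ 645^2 = 416025 ≡ 687
m^512 ≡ 687^2 = 471969 ≡ 893
611 = 512 + 64 + 32 + 2 + 1, so m^611 ≡ 893·284·397·645·470 ≡ 428 (mod 899)

428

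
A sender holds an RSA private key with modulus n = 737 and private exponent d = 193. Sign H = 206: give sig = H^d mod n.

589

H^2 ≡ 206^2 = 42436 ≡ 427
H^4 ≡ 427^2 = 182329 ≡ 290
H^8 ≡ 290^2 = 84100 ≡ 82
H^16 ≡ 82^2 = 6724 ≡ 91
H^32 ≡ 91^2 = 8281 ≡ 174
H^64 ≡ 174^2 = 30276 ≡ 59
H^128 ≡ 59^2 = 3481 ≡ 533
193 = 128 + 64 + 1, so H^193 ≡ 533·59·206 ≡ 589 (mod 737)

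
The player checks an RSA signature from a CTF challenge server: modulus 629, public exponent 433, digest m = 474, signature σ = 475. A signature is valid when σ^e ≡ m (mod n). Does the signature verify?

Squares mod 629: σ^1≡475, σ^2≡443, σ^4≡1, σ^8≡1, σ^16≡1, σ^32≡1, σ^64≡1, σ^128≡1, σ^256≡1
433 = 256 + 128 + 32 + 16 + 1, so σ^433 ≡ 1·1·1·1·475 ≡ 475 (mod 629)
σ^433 mod 629 = 475, but m = 474.

does not verify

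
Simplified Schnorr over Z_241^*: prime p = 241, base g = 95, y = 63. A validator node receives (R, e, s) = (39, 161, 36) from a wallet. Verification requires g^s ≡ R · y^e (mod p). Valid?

g^s mod p:
95^2 = 9025 ≡ 108
95^4 ≡ 108^2 = 11664 ≡ 96
95^8 ≡ 96^2 = 9216 ≡ 58
95^16 ≡ 58^2 = 3364 ≡ 231
95^32 ≡ 231^2 = 53361 ≡ 100
36 = 32 + 4, so 95^36 ≡ 100·96 ≡ 201 (mod 241)
R · y^e mod p:
63^2 = 3969 ≡ 113
63^4 ≡ 113^2 = 12769 ≡ 237
63^8 ≡ 237^2 = 56169 ≡ 16
63^16 ≡ 16^2 = 256 ≡ 15
63^32 ≡ 15^2 = 225
63^64 ≡ 225^2 = 50625 ≡ 15
63^128 ≡ 15^2 = 225
161 = 128 + 32 + 1, so 63^161 ≡ 225·225·63 ≡ 222 (mod 241)
39·222 = 8658 ≡ 223 (mod 241)
201 ≠ 223; the check fails.

no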